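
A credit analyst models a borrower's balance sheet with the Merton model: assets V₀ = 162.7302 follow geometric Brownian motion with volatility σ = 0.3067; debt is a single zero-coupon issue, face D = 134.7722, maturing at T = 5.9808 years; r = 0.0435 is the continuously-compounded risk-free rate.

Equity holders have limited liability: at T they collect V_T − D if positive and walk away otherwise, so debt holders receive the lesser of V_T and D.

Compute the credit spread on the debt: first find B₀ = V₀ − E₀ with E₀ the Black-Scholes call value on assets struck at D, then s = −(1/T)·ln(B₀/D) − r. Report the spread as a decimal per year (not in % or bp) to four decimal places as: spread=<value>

d₁ = [ln(V₀/D) + (r + σ²/2)T] / (σ√T)
   = [ln(162.7302/134.7722) + (0.0435 + 0.5·0.3067²)·5.9808] / (0.3067·√5.9808)
   = [0.188508 + 0.541456] / 0.750056 = 0.973213
d₂ = d₁ − σ√T = 0.973213 − 0.750056 = 0.223158
N(d₁) = 0.834776,  N(d₂) = 0.588294,  e^(−rT) = 0.770925
E₀ = V₀·N(d₁) − D·e^(−rT)·N(d₂)
   = 162.7302·0.834776 − 134.7722·0.770925·0.588294 = 74.720087
B₀ = V₀ − E₀ = 162.7302 − 74.720087 = 88.010113
spread = −(1/T)·ln(B₀/D) − r = −(1/5.9808)·ln(88.010113/134.7722) − 0.0435 = 0.02775037

spread=0.0278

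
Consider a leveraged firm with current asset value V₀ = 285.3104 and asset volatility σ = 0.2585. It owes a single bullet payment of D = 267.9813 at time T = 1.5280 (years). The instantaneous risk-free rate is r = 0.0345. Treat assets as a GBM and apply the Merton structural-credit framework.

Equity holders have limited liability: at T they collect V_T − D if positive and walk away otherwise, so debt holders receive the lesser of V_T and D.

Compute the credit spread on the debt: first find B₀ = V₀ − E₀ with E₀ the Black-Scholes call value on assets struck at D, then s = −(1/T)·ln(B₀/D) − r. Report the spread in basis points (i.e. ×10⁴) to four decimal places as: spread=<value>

spread=561.0154

d₁ = [ln(V₀/D) + (r + σ²/2)T] / (σ√T)
   = [ln(285.3104/267.9813) + (0.0345 + 0.5·0.2585²)·1.5280] / (0.2585·√1.5280)
   = [0.062661 + 0.103768] / 0.319538 = 0.520842
d₂ = d₁ − σ√T = 0.520842 − 0.319538 = 0.201304
N(d₁) = 0.698762,  N(d₂) = 0.579770,  e^(−rT) = 0.948649
E₀ = V₀·N(d₁) − D·e^(−rT)·N(d₂)
   = 285.3104·0.698762 − 267.9813·0.948649·0.579770 = 51.974734
B₀ = V₀ − E₀ = 285.3104 − 51.974734 = 233.335666
spread = −(1/T)·ln(B₀/D) − r = −(1/1.5280)·ln(233.335666/267.9813) − 0.0345 = 0.05610154
in basis points: 0.05610154 × 10⁴ = 561.0154 bp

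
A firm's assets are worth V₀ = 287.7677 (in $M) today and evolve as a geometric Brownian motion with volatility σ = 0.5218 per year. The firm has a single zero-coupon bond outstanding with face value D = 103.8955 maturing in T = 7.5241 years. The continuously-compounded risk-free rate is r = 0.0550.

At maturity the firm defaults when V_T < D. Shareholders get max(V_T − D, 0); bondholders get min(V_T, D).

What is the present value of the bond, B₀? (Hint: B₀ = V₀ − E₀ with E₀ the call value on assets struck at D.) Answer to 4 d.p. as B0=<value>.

B0=54.4380

d₁ = [ln(V₀/D) + (r + σ²/2)T] / (σ√T)
   = [ln(287.7677/103.8955) + (0.0550 + 0.5·0.5218²)·7.5241] / (0.5218·√7.5241)
   = [1.018768 + 1.438139] / 1.431302 = 1.716553
d₂ = d₁ − σ√T = 1.716553 − 1.431302 = 0.285251
N(d₁) = 0.956970,  N(d₂) = 0.612274,  e^(−rT) = 0.661116
E₀ = V₀·N(d₁) − D·e^(−rT)·N(d₂)
   = 287.7677·0.956970 − 103.8955·0.661116·0.612274 = 233.329661
B₀ = V₀ − E₀ = 287.7677 − 233.329661 = 54.438039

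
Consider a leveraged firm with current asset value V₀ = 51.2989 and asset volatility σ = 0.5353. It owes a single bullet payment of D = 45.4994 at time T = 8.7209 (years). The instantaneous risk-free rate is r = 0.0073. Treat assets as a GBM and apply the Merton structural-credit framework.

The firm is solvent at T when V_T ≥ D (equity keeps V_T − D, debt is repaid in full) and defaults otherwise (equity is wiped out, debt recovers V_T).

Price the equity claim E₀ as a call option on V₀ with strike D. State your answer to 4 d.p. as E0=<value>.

d₁ = [ln(V₀/D) + (r + σ²/2)T] / (σ√T)
   = [ln(51.2989/45.4994) + (0.0073 + 0.5·0.5353²)·8.7209] / (0.5353·√8.7209)
   = [0.119970 + 1.313132] / 1.580804 = 0.906566
d₂ = d₁ − σ√T = 0.906566 − 1.580804 = -0.674238
N(d₁) = 0.817682,  N(d₂) = 0.250080,  e^(−rT) = 0.938322
E₀ = V₀·N(d₁) − D·e^(−rT)·N(d₂)
   = 51.2989·0.817682 − 45.4994·0.938322·0.250080 = 31.269489

E0=31.2695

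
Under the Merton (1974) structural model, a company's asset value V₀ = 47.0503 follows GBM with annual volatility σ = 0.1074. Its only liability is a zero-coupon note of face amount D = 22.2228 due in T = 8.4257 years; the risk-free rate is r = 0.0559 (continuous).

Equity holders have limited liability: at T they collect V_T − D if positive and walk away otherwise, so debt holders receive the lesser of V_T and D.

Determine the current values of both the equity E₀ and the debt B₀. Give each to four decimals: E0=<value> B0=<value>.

E0=33.1749 B0=13.8754

d₁ = [ln(V₀/D) + (r + σ²/2)T] / (σ√T)
   = [ln(47.0503/22.2228) + (0.0559 + 0.5·0.1074²)·8.4257] / (0.1074·√8.4257)
   = [0.750098 + 0.519591] / 0.311751 = 4.072773
d₂ = d₁ − σ√T = 4.072773 − 0.311751 = 3.761022
N(d₁) = 0.999977,  N(d₂) = 0.999915,  e^(−rT) = 0.624380
E₀ = V₀·N(d₁) − D·e^(−rT)·N(d₂)
   = 47.0503·0.999977 − 22.2228·0.624380·0.999915 = 33.174916
B₀ = V₀ − E₀ = 47.0503 − 33.174916 = 13.875384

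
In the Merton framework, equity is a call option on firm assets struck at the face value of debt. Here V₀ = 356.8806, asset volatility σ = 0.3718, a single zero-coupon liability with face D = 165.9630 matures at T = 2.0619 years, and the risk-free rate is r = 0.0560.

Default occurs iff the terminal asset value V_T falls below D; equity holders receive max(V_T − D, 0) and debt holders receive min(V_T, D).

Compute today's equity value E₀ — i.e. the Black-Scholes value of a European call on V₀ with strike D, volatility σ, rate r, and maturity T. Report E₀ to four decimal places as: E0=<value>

d₁ = [ln(V₀/D) + (r + σ²/2)T] / (σ√T)
   = [ln(356.8806/165.9630) + (0.0560 + 0.5·0.3718²)·2.0619] / (0.3718·√2.0619)
   = [0.765636 + 0.257980] / 0.533879 = 1.917318
d₂ = d₁ − σ√T = 1.917318 − 0.533879 = 1.383438
N(d₁) = 0.972401,  N(d₂) = 0.916735,  e^(−rT) = 0.890951
E₀ = V₀·N(d₁) − D·e^(−rT)·N(d₂)
   = 356.8806·0.972401 − 165.9630·0.890951·0.916735 = 211.478310

E0=211.4783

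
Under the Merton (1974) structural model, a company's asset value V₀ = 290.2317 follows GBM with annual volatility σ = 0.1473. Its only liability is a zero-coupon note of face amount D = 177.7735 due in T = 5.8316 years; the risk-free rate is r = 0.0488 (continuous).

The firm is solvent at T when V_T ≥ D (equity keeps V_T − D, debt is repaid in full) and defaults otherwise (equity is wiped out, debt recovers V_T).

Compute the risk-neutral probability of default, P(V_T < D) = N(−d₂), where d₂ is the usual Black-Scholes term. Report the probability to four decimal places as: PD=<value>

d₁ = [ln(V₀/D) + (r + σ²/2)T] / (σ√T)
   = [ln(290.2317/177.7735) + (0.0488 + 0.5·0.1473²)·5.8316] / (0.1473·√5.8316)
   = [0.490169 + 0.347847] / 0.355710 = 2.355895
d₂ = d₁ − σ√T = 2.355895 − 0.355710 = 2.000184
risk-neutral PD = N(−d₂) = N(-2.000184) = 0.022740

PD=0.0227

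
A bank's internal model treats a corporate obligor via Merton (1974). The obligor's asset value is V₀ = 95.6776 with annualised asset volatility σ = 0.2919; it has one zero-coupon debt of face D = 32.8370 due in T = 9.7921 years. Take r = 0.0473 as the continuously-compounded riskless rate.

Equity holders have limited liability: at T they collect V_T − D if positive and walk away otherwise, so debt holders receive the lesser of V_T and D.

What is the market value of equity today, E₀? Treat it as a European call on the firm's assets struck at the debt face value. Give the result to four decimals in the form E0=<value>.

E0=75.7388

d₁ = [ln(V₀/D) + (r + σ²/2)T] / (σ√T)
   = [ln(95.6776/32.8370) + (0.0473 + 0.5·0.2919²)·9.7921] / (0.2919·√9.7921)
   = [1.069428 + 0.880337] / 0.913423 = 2.134570
d₂ = d₁ − σ√T = 2.134570 − 0.913423 = 1.221147
N(d₁) = 0.983602,  N(d₂) = 0.888985,  e^(−rT) = 0.629288
E₀ = V₀·N(d₁) − D·e^(−rT)·N(d₂)
   = 95.6776·0.983602 − 32.8370·0.629288·0.888985 = 75.738753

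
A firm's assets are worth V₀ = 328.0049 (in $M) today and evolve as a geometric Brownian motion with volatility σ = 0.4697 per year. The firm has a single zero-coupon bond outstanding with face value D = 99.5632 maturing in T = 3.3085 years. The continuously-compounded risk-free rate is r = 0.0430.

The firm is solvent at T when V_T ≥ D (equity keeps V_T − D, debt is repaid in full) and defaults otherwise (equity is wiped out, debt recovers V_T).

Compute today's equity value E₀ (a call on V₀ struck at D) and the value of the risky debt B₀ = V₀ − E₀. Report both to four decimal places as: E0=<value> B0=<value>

E0=245.0622 B0=82.9427

d₁ = [ln(V₀/D) + (r + σ²/2)T] / (σ√T)
   = [ln(328.0049/99.5632) + (0.0430 + 0.5·0.4697²)·3.3085] / (0.4697·√3.3085)
   = [1.192236 + 0.507223] / 0.854351 = 1.989182
d₂ = d₁ − σ√T = 1.989182 − 0.854351 = 1.134831
N(d₁) = 0.976659,  N(d₂) = 0.871777,  e^(−rT) = 0.867391
E₀ = V₀·N(d₁) − D·e^(−rT)·N(d₂)
   = 328.0049·0.976659 − 99.5632·0.867391·0.871777 = 245.062230
B₀ = V₀ − E₀ = 328.0049 − 245.062230 = 82.942670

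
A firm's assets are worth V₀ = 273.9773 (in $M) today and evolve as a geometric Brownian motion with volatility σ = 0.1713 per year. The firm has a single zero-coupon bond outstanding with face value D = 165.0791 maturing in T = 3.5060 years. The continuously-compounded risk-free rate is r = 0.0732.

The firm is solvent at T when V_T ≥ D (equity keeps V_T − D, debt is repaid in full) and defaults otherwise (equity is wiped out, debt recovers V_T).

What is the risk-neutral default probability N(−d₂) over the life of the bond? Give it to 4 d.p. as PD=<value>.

PD=0.0132

d₁ = [ln(V₀/D) + (r + σ²/2)T] / (σ√T)
   = [ln(273.9773/165.0791) + (0.0732 + 0.5·0.1713²)·3.5060] / (0.1713·√3.5060)
   = [0.506621 + 0.308079] / 0.320748 = 2.540001
d₂ = d₁ − σ√T = 2.540001 − 0.320748 = 2.219254
risk-neutral PD = N(−d₂) = N(-2.219254) = 0.013235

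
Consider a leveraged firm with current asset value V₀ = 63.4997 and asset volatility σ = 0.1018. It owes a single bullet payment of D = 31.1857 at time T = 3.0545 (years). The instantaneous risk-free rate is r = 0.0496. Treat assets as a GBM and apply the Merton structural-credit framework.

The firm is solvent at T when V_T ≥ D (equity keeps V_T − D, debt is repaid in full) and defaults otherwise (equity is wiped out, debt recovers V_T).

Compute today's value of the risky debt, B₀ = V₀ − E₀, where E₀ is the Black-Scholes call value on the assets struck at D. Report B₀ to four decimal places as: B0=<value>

d₁ = [ln(V₀/D) + (r + σ²/2)T] / (σ√T)
   = [ln(63.4997/31.1857) + (0.0496 + 0.5·0.1018²)·3.0545] / (0.1018·√3.0545)
   = [0.711076 + 0.167330] / 0.177917 = 4.937163
d₂ = d₁ − σ√T = 4.937163 − 0.177917 = 4.759246
N(d₁) = 1.000000,  N(d₂) = 0.999999,  e^(−rT) = 0.859415
E₀ = V₀·N(d₁) − D·e^(−rT)·N(d₂)
   = 63.4997·1.000000 − 31.1857·0.859415·0.999999 = 36.698238
B₀ = V₀ − E₀ = 63.4997 − 36.698238 = 26.801462

B0=26.8015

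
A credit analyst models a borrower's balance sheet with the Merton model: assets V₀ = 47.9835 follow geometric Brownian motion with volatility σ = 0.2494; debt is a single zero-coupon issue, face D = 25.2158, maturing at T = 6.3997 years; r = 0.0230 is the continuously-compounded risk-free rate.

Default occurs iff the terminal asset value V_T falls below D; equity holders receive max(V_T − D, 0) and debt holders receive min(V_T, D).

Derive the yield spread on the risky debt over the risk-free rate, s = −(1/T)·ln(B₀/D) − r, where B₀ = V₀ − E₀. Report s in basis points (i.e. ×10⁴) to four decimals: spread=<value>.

spread=72.7933

d₁ = [ln(V₀/D) + (r + σ²/2)T] / (σ√T)
   = [ln(47.9835/25.2158) + (0.0230 + 0.5·0.2494²)·6.3997] / (0.2494·√6.3997)
   = [0.643386 + 0.346225] / 0.630923 = 1.568514
d₂ = d₁ − σ√T = 1.568514 − 0.630923 = 0.937591
N(d₁) = 0.941619,  N(d₂) = 0.825773,  e^(−rT) = 0.863127
E₀ = V₀·N(d₁) − D·e^(−rT)·N(d₂)
   = 47.9835·0.941619 − 25.2158·0.863127·0.825773 = 27.209709
B₀ = V₀ − E₀ = 47.9835 − 27.209709 = 20.773791
spread = −(1/T)·ln(B₀/D) − r = −(1/6.3997)·ln(20.773791/25.2158) − 0.0230 = 0.00727933
in basis points: 0.00727933 × 10⁴ = 72.7933 bp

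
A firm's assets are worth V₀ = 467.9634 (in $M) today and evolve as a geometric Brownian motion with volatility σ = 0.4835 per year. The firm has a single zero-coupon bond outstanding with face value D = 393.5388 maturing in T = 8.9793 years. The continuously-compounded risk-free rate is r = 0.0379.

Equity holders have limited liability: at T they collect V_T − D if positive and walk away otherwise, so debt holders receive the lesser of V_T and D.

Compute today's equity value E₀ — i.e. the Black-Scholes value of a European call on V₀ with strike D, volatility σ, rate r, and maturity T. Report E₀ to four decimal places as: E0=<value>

E0=302.6924

d₁ = [ln(V₀/D) + (r + σ²/2)T] / (σ√T)
   = [ln(467.9634/393.5388) + (0.0379 + 0.5·0.4835²)·8.9793] / (0.4835·√8.9793)
   = [0.173210 + 1.389871] / 1.448831 = 1.078857
d₂ = d₁ − σ√T = 1.078857 − 1.448831 = -0.369974
N(d₁) = 0.859674,  N(d₂) = 0.355701,  e^(−rT) = 0.711546
E₀ = V₀·N(d₁) − D·e^(−rT)·N(d₂)
   = 467.9634·0.859674 − 393.5388·0.711546·0.355701 = 302.692396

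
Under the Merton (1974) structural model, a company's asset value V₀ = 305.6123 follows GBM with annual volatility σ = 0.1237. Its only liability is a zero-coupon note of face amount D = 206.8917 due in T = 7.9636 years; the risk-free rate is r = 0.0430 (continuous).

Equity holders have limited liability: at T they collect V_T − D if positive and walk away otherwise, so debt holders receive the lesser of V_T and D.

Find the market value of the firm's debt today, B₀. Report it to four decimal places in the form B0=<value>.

B0=146.4267

d₁ = [ln(V₀/D) + (r + σ²/2)T] / (σ√T)
   = [ln(305.6123/206.8917) + (0.0430 + 0.5·0.1237²)·7.9636] / (0.1237·√7.9636)
   = [0.390122 + 0.403363] / 0.349080 = 2.273078
d₂ = d₁ − σ√T = 2.273078 − 0.349080 = 1.923998
N(d₁) = 0.988489,  N(d₂) = 0.972823,  e^(−rT) = 0.710039
E₀ = V₀·N(d₁) − D·e^(−rT)·N(d₂)
   = 305.6123·0.988489 − 206.8917·0.710039·0.972823 = 159.185608
B₀ = V₀ − E₀ = 305.6123 − 159.185608 = 146.426692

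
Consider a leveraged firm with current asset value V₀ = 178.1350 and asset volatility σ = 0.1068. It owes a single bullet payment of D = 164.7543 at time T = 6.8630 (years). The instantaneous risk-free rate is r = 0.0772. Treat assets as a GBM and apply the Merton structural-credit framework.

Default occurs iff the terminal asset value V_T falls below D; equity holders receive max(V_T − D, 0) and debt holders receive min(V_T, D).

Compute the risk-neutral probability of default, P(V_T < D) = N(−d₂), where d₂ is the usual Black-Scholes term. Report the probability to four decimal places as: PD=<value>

PD=0.0210

d₁ = [ln(V₀/D) + (r + σ²/2)T] / (σ√T)
   = [ln(178.1350/164.7543) + (0.0772 + 0.5·0.1068²)·6.8630] / (0.1068·√6.8630)
   = [0.078086 + 0.568964] / 0.279787 = 2.312650
d₂ = d₁ − σ√T = 2.312650 − 0.279787 = 2.032863
risk-neutral PD = N(−d₂) = N(-2.032863) = 0.021033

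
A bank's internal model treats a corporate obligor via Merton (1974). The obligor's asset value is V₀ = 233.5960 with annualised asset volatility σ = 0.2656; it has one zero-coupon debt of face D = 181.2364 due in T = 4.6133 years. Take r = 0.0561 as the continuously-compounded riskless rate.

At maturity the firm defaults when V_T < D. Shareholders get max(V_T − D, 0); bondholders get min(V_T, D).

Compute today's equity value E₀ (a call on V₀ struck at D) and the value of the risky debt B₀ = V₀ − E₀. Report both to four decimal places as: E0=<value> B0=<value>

E0=103.8164 B0=129.7796

d₁ = [ln(V₀/D) + (r + σ²/2)T] / (σ√T)
   = [ln(233.5960/181.2364) + (0.0561 + 0.5·0.2656²)·4.6133] / (0.2656·√4.6133)
   = [0.253791 + 0.421525] / 0.570471 = 1.183786
d₂ = d₁ − σ√T = 1.183786 − 0.570471 = 0.613314
N(d₁) = 0.881751,  N(d₂) = 0.730166,  e^(−rT) = 0.771973
E₀ = V₀·N(d₁) − D·e^(−rT)·N(d₂)
   = 233.5960·0.881751 − 181.2364·0.771973·0.730166 = 103.816363
B₀ = V₀ − E₀ = 233.5960 − 103.816363 = 129.779637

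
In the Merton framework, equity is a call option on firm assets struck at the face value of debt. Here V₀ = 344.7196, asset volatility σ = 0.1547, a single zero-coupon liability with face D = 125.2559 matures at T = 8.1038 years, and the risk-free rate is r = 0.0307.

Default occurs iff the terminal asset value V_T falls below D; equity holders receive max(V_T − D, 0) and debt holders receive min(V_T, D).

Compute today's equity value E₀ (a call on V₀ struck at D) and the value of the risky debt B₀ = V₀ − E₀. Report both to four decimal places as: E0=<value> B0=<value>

E0=247.1003 B0=97.6193

d₁ = [ln(V₀/D) + (r + σ²/2)T] / (σ√T)
   = [ln(344.7196/125.2559) + (0.0307 + 0.5·0.1547²)·8.1038] / (0.1547·√8.1038)
   = [1.012372 + 0.345757] / 0.440387 = 3.083944
d₂ = d₁ − σ√T = 3.083944 − 0.440387 = 2.643557
N(d₁) = 0.998979,  N(d₂) = 0.995898,  e^(−rT) = 0.779746
E₀ = V₀·N(d₁) − D·e^(−rT)·N(d₂)
   = 344.7196·0.998979 − 125.2559·0.779746·0.995898 = 247.100318
B₀ = V₀ − E₀ = 344.7196 − 247.100318 = 97.619282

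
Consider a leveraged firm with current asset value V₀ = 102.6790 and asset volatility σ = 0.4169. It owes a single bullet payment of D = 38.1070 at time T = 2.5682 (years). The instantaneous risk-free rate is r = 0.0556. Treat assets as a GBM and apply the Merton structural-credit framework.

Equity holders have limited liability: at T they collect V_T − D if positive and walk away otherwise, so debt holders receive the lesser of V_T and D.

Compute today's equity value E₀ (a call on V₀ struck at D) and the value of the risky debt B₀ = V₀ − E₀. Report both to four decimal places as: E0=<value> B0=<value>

E0=70.3296 B0=32.3494

d₁ = [ln(V₀/D) + (r + σ²/2)T] / (σ√T)
   = [ln(102.6790/38.1070) + (0.0556 + 0.5·0.4169²)·2.5682] / (0.4169·√2.5682)
   = [0.991210 + 0.365976] / 0.668107 = 2.031388
d₂ = d₁ − σ√T = 2.031388 − 0.668107 = 1.363280
N(d₁) = 0.978892,  N(d₂) = 0.913603,  e^(−rT) = 0.866934
E₀ = V₀·N(d₁) − D·e^(−rT)·N(d₂)
   = 102.6790·0.978892 − 38.1070·0.866934·0.913603 = 70.329635
B₀ = V₀ − E₀ = 102.6790 − 70.329635 = 32.349365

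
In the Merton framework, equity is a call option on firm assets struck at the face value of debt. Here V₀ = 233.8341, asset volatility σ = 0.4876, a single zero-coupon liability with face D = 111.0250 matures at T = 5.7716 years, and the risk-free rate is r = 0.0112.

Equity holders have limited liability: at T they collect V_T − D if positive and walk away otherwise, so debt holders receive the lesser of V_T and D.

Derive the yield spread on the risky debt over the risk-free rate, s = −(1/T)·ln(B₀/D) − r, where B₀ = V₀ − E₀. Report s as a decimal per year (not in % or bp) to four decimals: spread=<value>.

d₁ = [ln(V₀/D) + (r + σ²/2)T] / (σ√T)
   = [ln(233.8341/111.0250) + (0.0112 + 0.5·0.4876²)·5.7716] / (0.4876·√5.7716)
   = [0.744856 + 0.750752] / 1.171418 = 1.276750
d₂ = d₁ − σ√T = 1.276750 − 1.171418 = 0.105333
N(d₁) = 0.899155,  N(d₂) = 0.541944,  e^(−rT) = 0.937403
E₀ = V₀·N(d₁) − D·e^(−rT)·N(d₂)
   = 233.8341·0.899155 − 111.0250·0.937403·0.541944 = 153.850132
B₀ = V₀ − E₀ = 233.8341 − 153.850132 = 79.983968
spread = −(1/T)·ln(B₀/D) − r = −(1/5.7716)·ln(79.983968/111.0250) − 0.0112 = 0.04561773

spread=0.0456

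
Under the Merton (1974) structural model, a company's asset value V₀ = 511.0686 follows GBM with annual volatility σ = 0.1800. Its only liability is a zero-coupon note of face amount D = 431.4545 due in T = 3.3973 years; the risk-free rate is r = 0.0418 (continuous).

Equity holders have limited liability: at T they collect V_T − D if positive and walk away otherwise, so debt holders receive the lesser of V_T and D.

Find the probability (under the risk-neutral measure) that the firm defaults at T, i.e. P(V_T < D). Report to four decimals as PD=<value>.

PD=0.2199

d₁ = [ln(V₀/D) + (r + σ²/2)T] / (σ√T)
   = [ln(511.0686/431.4545) + (0.0418 + 0.5·0.1800²)·3.3973] / (0.1800·√3.3973)
   = [0.169342 + 0.197043] / 0.331772 = 1.104329
d₂ = d₁ − σ√T = 1.104329 − 0.331772 = 0.772557
risk-neutral PD = N(−d₂) = N(-0.772557) = 0.219892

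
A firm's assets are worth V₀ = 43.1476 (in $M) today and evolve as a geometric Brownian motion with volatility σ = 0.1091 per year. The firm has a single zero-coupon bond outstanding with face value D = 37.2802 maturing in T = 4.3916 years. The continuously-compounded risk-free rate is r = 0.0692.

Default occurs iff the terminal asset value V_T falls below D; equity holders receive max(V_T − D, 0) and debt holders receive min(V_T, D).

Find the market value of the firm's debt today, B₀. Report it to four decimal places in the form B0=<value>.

d₁ = [ln(V₀/D) + (r + σ²/2)T] / (σ√T)
   = [ln(43.1476/37.2802) + (0.0692 + 0.5·0.1091²)·4.3916] / (0.1091·√4.3916)
   = [0.146164 + 0.330035] / 0.228632 = 2.082824
d₂ = d₁ − σ√T = 2.082824 − 0.228632 = 1.854193
N(d₁) = 0.981366,  N(d₂) = 0.968144,  e^(−rT) = 0.737936
E₀ = V₀·N(d₁) − D·e^(−rT)·N(d₂)
   = 43.1476·0.981366 − 37.2802·0.737936·0.968144 = 15.709582
B₀ = V₀ − E₀ = 43.1476 − 15.709582 = 27.438018

B0=27.4380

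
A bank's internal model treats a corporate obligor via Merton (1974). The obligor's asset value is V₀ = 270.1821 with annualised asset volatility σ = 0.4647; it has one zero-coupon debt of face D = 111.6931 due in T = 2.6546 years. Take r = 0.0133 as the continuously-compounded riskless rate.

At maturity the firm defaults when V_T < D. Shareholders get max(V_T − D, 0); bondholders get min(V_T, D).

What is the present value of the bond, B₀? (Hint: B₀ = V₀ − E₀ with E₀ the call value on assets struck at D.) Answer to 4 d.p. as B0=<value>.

d₁ = [ln(V₀/D) + (r + σ²/2)T] / (σ√T)
   = [ln(270.1821/111.6931) + (0.0133 + 0.5·0.4647²)·2.6546] / (0.4647·√2.6546)
   = [0.883341 + 0.321931] / 0.757133 = 1.591890
d₂ = d₁ − σ√T = 1.591890 − 0.757133 = 0.834757
N(d₁) = 0.944295,  N(d₂) = 0.798073,  e^(−rT) = 0.965310
E₀ = V₀·N(d₁) − D·e^(−rT)·N(d₂)
   = 270.1821·0.944295 − 111.6931·0.965310·0.798073 = 169.084725
B₀ = V₀ − E₀ = 270.1821 − 169.084725 = 101.097375

B0=101.0974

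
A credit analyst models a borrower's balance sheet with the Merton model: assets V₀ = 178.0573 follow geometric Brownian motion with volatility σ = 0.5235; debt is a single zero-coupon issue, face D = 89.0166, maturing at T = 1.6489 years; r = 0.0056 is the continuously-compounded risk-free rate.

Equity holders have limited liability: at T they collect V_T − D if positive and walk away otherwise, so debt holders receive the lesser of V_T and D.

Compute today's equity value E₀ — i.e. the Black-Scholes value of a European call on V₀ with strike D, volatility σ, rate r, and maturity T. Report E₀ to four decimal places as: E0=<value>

E0=96.0661

d₁ = [ln(V₀/D) + (r + σ²/2)T] / (σ√T)
   = [ln(178.0573/89.0166) + (0.0056 + 0.5·0.5235²)·1.6489] / (0.5235·√1.6489)
   = [0.693283 + 0.235176] / 0.672224 = 1.381175
d₂ = d₁ − σ√T = 1.381175 − 0.672224 = 0.708951
N(d₁) = 0.916387,  N(d₂) = 0.760823,  e^(−rT) = 0.990809
E₀ = V₀·N(d₁) − D·e^(−rT)·N(d₂)
   = 178.0573·0.916387 − 89.0166·0.990809·0.760823 = 96.066116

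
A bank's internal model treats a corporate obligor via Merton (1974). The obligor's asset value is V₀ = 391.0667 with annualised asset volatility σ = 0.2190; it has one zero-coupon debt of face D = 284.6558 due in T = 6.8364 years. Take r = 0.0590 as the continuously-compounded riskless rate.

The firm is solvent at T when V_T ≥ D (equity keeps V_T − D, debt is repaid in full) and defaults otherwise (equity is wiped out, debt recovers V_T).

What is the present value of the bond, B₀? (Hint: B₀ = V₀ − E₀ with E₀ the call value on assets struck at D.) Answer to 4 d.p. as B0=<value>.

B0=182.6357

d₁ = [ln(V₀/D) + (r + σ²/2)T] / (σ√T)
   = [ln(391.0667/284.6558) + (0.0590 + 0.5·0.2190²)·6.8364] / (0.2190·√6.8364)
   = [0.317597 + 0.567288] / 0.572609 = 1.545358
d₂ = d₁ − σ√T = 1.545358 − 0.572609 = 0.972750
N(d₁) = 0.938870,  N(d₂) = 0.834661,  e^(−rT) = 0.668080
E₀ = V₀·N(d₁) − D·e^(−rT)·N(d₂)
   = 391.0667·0.938870 − 284.6558·0.668080·0.834661 = 208.431020
B₀ = V₀ − E₀ = 391.0667 − 208.431020 = 182.635680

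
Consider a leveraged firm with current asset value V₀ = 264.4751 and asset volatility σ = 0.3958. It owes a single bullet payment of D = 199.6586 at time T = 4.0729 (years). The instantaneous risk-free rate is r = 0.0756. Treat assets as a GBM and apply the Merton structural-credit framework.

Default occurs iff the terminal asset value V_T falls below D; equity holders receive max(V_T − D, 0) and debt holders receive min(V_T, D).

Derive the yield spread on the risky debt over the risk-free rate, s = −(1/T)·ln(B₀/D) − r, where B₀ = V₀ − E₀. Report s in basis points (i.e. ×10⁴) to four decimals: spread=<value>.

d₁ = [ln(V₀/D) + (r + σ²/2)T] / (σ√T)
   = [ln(264.4751/199.6586) + (0.0756 + 0.5·0.3958²)·4.0729] / (0.3958·√4.0729)
   = [0.281138 + 0.626937] / 0.798781 = 1.136826
d₂ = d₁ − σ√T = 1.136826 − 0.798781 = 0.338045
N(d₁) = 0.872194,  N(d₂) = 0.632335,  e^(−rT) = 0.734981
E₀ = V₀·N(d₁) − D·e^(−rT)·N(d₂)
   = 264.4751·0.872194 − 199.6586·0.734981·0.632335 = 137.881545
B₀ = V₀ − E₀ = 264.4751 − 137.881545 = 126.593555
spread = −(1/T)·ln(B₀/D) − r = −(1/4.0729)·ln(126.593555/199.6586) − 0.0756 = 0.03626803
in basis points: 0.03626803 × 10⁴ = 362.6803 bp

spread=362.6803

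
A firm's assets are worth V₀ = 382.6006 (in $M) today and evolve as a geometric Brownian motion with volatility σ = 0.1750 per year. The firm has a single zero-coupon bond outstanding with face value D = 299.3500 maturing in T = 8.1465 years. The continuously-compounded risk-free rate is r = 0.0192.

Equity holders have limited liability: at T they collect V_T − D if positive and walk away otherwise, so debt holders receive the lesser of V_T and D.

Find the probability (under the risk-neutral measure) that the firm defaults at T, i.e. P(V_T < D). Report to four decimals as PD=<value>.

d₁ = [ln(V₀/D) + (r + σ²/2)T] / (σ√T)
   = [ln(382.6006/299.3500) + (0.0192 + 0.5·0.1750²)·8.1465] / (0.1750·√8.1465)
   = [0.245378 + 0.281156] / 0.499486 = 1.054152
d₂ = d₁ − σ√T = 1.054152 − 0.499486 = 0.554665
risk-neutral PD = N(−d₂) = N(-0.554665) = 0.289562

PD=0.2896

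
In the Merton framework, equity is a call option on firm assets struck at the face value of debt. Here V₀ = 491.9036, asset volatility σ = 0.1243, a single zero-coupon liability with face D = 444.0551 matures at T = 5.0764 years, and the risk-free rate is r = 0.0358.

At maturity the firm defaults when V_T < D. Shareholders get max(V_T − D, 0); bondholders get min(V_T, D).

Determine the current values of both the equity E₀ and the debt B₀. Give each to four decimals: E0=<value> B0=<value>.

d₁ = [ln(V₀/D) + (r + σ²/2)T] / (σ√T)
   = [ln(491.9036/444.0551) + (0.0358 + 0.5·0.1243²)·5.0764] / (0.1243·√5.0764)
   = [0.102334 + 0.220952] / 0.280059 = 1.154350
d₂ = d₁ − σ√T = 1.154350 − 0.280059 = 0.874291
N(d₁) = 0.875822,  N(d₂) = 0.809020,  e^(−rT) = 0.833822
E₀ = V₀·N(d₁) − D·e^(−rT)·N(d₂)
   = 491.9036·0.875822 − 444.0551·0.833822·0.809020 = 131.269589
B₀ = V₀ − E₀ = 491.9036 − 131.269589 = 360.634011

E0=131.2696 B0=360.6340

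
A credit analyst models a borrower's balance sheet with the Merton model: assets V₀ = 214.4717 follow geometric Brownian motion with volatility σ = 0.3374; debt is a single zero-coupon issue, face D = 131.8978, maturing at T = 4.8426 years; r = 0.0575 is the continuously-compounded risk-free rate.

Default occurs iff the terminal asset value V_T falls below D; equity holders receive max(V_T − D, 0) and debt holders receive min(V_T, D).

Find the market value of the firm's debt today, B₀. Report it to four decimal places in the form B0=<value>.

B0=91.6592

d₁ = [ln(V₀/D) + (r + σ²/2)T] / (σ√T)
   = [ln(214.4717/131.8978) + (0.0575 + 0.5·0.3374²)·4.8426] / (0.3374·√4.8426)
   = [0.486150 + 0.554087] / 0.742479 = 1.401033
d₂ = d₁ − σ√T = 1.401033 − 0.742479 = 0.658553
N(d₁) = 0.919398,  N(d₂) = 0.744909,  e^(−rT) = 0.756956
E₀ = V₀·N(d₁) − D·e^(−rT)·N(d₂)
   = 214.4717·0.919398 − 131.8978·0.756956·0.744909 = 122.812470
B₀ = V₀ − E₀ = 214.4717 − 122.812470 = 91.659230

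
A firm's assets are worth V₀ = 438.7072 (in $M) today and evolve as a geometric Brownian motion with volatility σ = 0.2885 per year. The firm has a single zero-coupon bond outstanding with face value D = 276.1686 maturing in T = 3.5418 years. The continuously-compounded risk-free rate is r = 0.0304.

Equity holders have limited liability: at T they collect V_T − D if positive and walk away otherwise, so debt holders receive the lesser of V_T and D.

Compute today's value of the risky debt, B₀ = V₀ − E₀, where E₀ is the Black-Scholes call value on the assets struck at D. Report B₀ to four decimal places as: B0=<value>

d₁ = [ln(V₀/D) + (r + σ²/2)T] / (σ√T)
   = [ln(438.7072/276.1686) + (0.0304 + 0.5·0.2885²)·3.5418] / (0.2885·√3.5418)
   = [0.462821 + 0.255067] / 0.542947 = 1.322204
d₂ = d₁ − σ√T = 1.322204 − 0.542947 = 0.779257
N(d₁) = 0.906950,  N(d₂) = 0.782086,  e^(−rT) = 0.897923
E₀ = V₀·N(d₁) − D·e^(−rT)·N(d₂)
   = 438.7072·0.906950 − 276.1686·0.897923·0.782086 = 203.945246
B₀ = V₀ − E₀ = 438.7072 − 203.945246 = 234.761954

B0=234.7620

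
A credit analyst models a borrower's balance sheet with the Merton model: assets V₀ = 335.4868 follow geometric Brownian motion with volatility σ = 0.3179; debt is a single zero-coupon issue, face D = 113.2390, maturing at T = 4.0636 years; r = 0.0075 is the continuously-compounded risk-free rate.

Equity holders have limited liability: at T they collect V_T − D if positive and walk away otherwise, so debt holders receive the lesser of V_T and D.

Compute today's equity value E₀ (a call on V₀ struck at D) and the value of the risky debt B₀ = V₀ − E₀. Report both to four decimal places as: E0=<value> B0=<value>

E0=227.5974 B0=107.8894

d₁ = [ln(V₀/D) + (r + σ²/2)T] / (σ√T)
   = [ln(335.4868/113.2390) + (0.0075 + 0.5·0.3179²)·4.0636] / (0.3179·√4.0636)
   = [1.086082 + 0.235812] / 0.640835 = 2.062768
d₂ = d₁ − σ√T = 2.062768 − 0.640835 = 1.421934
N(d₁) = 0.980433,  N(d₂) = 0.922477,  e^(−rT) = 0.969983
E₀ = V₀·N(d₁) − D·e^(−rT)·N(d₂)
   = 335.4868·0.980433 − 113.2390·0.969983·0.922477 = 227.597436
B₀ = V₀ − E₀ = 335.4868 − 227.597436 = 107.889364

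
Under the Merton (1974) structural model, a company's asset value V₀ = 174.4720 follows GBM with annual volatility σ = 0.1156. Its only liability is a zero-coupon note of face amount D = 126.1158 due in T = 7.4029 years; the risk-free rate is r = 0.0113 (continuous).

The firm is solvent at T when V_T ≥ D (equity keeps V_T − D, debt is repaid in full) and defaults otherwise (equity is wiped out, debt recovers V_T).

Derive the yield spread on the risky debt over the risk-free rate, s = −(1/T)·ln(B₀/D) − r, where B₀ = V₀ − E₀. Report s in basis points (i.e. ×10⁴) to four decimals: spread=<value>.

d₁ = [ln(V₀/D) + (r + σ²/2)T] / (σ√T)
   = [ln(174.4720/126.1158) + (0.0113 + 0.5·0.1156²)·7.4029] / (0.1156·√7.4029)
   = [0.324564 + 0.133117] / 0.314528 = 1.455136
d₂ = d₁ − σ√T = 1.455136 − 0.314528 = 1.140608
N(d₁) = 0.927184,  N(d₂) = 0.872983,  e^(−rT) = 0.919751
E₀ = V₀·N(d₁) − D·e^(−rT)·N(d₂)
   = 174.4720·0.927184 − 126.1158·0.919751·0.872983 = 60.505887
B₀ = V₀ − E₀ = 174.4720 − 60.505887 = 113.966113
spread = −(1/T)·ln(B₀/D) − r = −(1/7.4029)·ln(113.966113/126.1158) − 0.0113 = 0.00238374
in basis points: 0.00238374 × 10⁴ = 23.8374 bp

spread=23.8374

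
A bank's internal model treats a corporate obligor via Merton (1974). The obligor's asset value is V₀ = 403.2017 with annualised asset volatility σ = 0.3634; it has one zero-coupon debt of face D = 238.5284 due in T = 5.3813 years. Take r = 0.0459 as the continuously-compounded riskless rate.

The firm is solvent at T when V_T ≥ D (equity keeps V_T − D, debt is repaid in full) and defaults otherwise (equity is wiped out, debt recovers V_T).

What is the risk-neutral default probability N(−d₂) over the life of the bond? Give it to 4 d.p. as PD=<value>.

d₁ = [ln(V₀/D) + (r + σ²/2)T] / (σ√T)
   = [ln(403.2017/238.5284) + (0.0459 + 0.5·0.3634²)·5.3813] / (0.3634·√5.3813)
   = [0.524949 + 0.602328] / 0.843002 = 1.337217
d₂ = d₁ − σ√T = 1.337217 − 0.843002 = 0.494215
risk-neutral PD = N(−d₂) = N(-0.494215) = 0.310577

PD=0.3106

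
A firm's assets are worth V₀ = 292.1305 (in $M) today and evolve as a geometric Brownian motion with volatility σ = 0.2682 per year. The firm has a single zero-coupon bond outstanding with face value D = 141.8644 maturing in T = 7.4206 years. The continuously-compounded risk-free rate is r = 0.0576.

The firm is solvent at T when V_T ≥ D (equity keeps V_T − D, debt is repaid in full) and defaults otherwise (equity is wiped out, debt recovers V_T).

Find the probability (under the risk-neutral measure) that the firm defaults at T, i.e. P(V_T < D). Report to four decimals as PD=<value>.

PD=0.1134

d₁ = [ln(V₀/D) + (r + σ²/2)T] / (σ√T)
   = [ln(292.1305/141.8644) + (0.0576 + 0.5·0.2682²)·7.4206] / (0.2682·√7.4206)
   = [0.722329 + 0.694313] / 0.730598 = 1.939018
d₂ = d₁ − σ√T = 1.939018 − 0.730598 = 1.208420
risk-neutral PD = N(−d₂) = N(-1.208420) = 0.113443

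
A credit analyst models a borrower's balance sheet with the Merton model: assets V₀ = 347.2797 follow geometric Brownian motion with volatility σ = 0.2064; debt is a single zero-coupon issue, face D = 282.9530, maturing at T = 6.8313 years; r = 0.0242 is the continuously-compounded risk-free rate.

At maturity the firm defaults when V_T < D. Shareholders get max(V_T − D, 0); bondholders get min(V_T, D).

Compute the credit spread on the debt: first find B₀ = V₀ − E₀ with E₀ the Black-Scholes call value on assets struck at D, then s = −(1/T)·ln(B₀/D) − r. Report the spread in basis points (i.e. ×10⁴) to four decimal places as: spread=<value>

d₁ = [ln(V₀/D) + (r + σ²/2)T] / (σ√T)
   = [ln(347.2797/282.9530) + (0.0242 + 0.5·0.2064²)·6.8313] / (0.2064·√6.8313)
   = [0.204850 + 0.310827] / 0.539463 = 0.955909
d₂ = d₁ − σ√T = 0.955909 − 0.539463 = 0.416446
N(d₁) = 0.830441,  N(d₂) = 0.661458,  e^(−rT) = 0.847625
E₀ = V₀·N(d₁) − D·e^(−rT)·N(d₂)
   = 347.2797·0.830441 − 282.9530·0.847625·0.661458 = 129.752485
B₀ = V₀ − E₀ = 347.2797 − 129.752485 = 217.527215
spread = −(1/T)·ln(B₀/D) − r = −(1/6.8313)·ln(217.527215/282.9530) − 0.0242 = 0.01429294
in basis points: 0.01429294 × 10⁴ = 142.9294 bp

spread=142.9294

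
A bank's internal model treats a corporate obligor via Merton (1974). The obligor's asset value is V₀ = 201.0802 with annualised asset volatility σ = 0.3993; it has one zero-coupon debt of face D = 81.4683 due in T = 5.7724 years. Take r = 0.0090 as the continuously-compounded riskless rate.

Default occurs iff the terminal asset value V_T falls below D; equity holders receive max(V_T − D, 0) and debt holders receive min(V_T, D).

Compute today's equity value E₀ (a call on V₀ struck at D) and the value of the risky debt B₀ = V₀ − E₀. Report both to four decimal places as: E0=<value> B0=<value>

d₁ = [ln(V₀/D) + (r + σ²/2)T] / (σ√T)
   = [ln(201.0802/81.4683) + (0.0090 + 0.5·0.3993²)·5.7724] / (0.3993·√5.7724)
   = [0.903490 + 0.512129] / 0.959351 = 1.475600
d₂ = d₁ − σ√T = 1.475600 − 0.959351 = 0.516249
N(d₁) = 0.929974,  N(d₂) = 0.697160,  e^(−rT) = 0.949375
E₀ = V₀·N(d₁) − D·e^(−rT)·N(d₂)
   = 201.0802·0.929974 − 81.4683·0.949375·0.697160 = 133.078337
B₀ = V₀ − E₀ = 201.0802 − 133.078337 = 68.001863

E0=133.0783 B0=68.0019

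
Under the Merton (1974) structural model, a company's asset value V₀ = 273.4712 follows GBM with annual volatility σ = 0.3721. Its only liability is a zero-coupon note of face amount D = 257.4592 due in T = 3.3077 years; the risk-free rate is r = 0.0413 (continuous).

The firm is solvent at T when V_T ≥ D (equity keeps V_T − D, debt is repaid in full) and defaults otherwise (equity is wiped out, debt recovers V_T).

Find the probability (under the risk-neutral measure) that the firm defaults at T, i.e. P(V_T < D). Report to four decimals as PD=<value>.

d₁ = [ln(V₀/D) + (r + σ²/2)T] / (σ√T)
   = [ln(273.4712/257.4592) + (0.0413 + 0.5·0.3721²)·3.3077] / (0.3721·√3.3077)
   = [0.060335 + 0.365597] / 0.676741 = 0.629387
d₂ = d₁ − σ√T = 0.629387 − 0.676741 = -0.047354
risk-neutral PD = N(−d₂) = N(0.047354) = 0.518884

PD=0.5189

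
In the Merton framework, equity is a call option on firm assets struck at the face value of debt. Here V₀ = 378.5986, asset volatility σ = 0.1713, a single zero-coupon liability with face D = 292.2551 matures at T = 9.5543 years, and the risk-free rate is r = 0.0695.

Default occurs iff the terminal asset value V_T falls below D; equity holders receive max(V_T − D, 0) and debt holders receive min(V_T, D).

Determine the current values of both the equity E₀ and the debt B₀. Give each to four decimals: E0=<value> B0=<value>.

d₁ = [ln(V₀/D) + (r + σ²/2)T] / (σ√T)
   = [ln(378.5986/292.2551) + (0.0695 + 0.5·0.1713²)·9.5543] / (0.1713·√9.5543)
   = [0.258849 + 0.804203] / 0.529489 = 2.007696
d₂ = d₁ − σ√T = 2.007696 − 0.529489 = 1.478207
N(d₁) = 0.977662,  N(d₂) = 0.930324,  e^(−rT) = 0.514776
E₀ = V₀·N(d₁) − D·e^(−rT)·N(d₂)
   = 378.5986·0.977662 − 292.2551·0.514776·0.930324 = 230.178182
B₀ = V₀ − E₀ = 378.5986 − 230.178182 = 148.420418

E0=230.1782 B0=148.4204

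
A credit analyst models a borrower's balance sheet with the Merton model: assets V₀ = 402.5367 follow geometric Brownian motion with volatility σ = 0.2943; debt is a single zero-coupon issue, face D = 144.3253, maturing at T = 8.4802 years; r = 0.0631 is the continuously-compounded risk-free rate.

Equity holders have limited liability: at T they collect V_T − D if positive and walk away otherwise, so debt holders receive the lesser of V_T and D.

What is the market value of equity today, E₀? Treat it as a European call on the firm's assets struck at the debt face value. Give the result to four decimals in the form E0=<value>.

d₁ = [ln(V₀/D) + (r + σ²/2)T] / (σ√T)
   = [ln(402.5367/144.3253) + (0.0631 + 0.5·0.2943²)·8.4802] / (0.2943·√8.4802)
   = [1.025716 + 0.902346] / 0.857025 = 2.249717
d₂ = d₁ − σ√T = 2.249717 − 0.857025 = 1.392692
N(d₁) = 0.987767,  N(d₂) = 0.918144,  e^(−rT) = 0.585610
E₀ = V₀·N(d₁) − D·e^(−rT)·N(d₂)
   = 402.5367·0.987767 − 144.3253·0.585610·0.918144 = 320.012266

E0=320.0123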